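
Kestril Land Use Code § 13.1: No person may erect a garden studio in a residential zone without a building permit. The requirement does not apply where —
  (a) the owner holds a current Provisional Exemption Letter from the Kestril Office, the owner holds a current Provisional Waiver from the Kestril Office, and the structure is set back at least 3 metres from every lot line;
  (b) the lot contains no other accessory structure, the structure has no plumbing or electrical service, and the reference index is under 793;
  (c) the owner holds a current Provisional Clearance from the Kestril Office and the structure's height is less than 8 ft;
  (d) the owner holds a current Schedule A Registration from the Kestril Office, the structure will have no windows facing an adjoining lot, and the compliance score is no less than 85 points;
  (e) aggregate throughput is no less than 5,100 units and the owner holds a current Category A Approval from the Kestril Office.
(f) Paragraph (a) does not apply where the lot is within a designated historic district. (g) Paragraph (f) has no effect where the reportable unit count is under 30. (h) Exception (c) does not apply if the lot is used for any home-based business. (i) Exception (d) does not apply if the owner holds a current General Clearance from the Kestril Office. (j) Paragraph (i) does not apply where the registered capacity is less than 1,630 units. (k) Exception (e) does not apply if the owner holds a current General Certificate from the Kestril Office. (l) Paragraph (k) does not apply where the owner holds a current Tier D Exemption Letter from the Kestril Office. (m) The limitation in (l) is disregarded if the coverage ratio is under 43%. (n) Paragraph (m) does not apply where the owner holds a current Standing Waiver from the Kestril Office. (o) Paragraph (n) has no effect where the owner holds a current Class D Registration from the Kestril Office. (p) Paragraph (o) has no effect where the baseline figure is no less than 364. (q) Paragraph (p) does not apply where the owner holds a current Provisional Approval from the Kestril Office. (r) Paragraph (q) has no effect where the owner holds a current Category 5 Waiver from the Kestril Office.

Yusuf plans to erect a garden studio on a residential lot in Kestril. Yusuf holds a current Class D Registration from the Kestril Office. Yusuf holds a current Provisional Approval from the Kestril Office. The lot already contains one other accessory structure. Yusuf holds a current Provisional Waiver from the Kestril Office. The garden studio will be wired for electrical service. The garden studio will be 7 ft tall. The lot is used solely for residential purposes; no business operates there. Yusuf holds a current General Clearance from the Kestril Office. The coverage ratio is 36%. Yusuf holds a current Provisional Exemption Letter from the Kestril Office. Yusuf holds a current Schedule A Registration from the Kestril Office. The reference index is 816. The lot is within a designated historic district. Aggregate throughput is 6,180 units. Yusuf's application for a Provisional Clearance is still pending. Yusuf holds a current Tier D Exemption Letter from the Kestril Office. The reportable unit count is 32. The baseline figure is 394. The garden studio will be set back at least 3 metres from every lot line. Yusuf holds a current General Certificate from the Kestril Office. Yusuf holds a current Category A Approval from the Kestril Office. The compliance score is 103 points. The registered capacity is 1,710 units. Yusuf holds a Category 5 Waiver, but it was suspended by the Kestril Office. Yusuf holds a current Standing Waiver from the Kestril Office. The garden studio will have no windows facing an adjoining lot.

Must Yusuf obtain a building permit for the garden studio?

Yes — Yusuf must obtain a building permit.

Exception (a) is satisfied on its face — a current Provisional Exemption Letter is held; a current Provisional Waiver is held; the setback is at least 3 m on every side. But: (f) operates against (a): the lot is in a historic district. (g), which would lift (f), does not operate here — the reportable unit count is 32, not under 30. Exception (a) does not apply.
Exception (b) fails — the lot already has another accessory structure.
Exception (c) requires that the owner holds a current Provisional Clearance from the Kestril Office; but the Provisional Clearance is not current, so (c) is unavailable.
Exception (d): a current Schedule A Registration is held; no windows face an adjoining lot; the compliance score is 103 points, meeting the 85 points threshold — every condition holds. Turning to paragraphs (i)–(j): (i) operates against (d): a current General Clearance is held. (j) is not triggered (the registered capacity is 1,710 units, not less than 1,630 units), so (i) stands. So (d) is unavailable.
Exception (e) is satisfied on its face — aggregate throughput is 6,180 units, meeting the 5,100 units threshold; a current Category A Approval is held. But applying paragraphs (k)–(r): (k) is triggered — a current General Certificate is held. (l) would limit (k) — a current Tier D Exemption Letter is held — but (m) sets (l) aside: (m) operates against (l): the coverage ratio is 36%, under the 43% limit. (n) would limit (m) — a current Standing Waiver is held — but (o) sets (n) aside: (o) operates against (n): a current Class D Registration is held. (p) would limit (o) — the baseline figure is 394, meeting the 364 threshold — but (q) sets (p) aside: (q) is triggered — a current Provisional Approval is held. (r) is inapplicable (there is no Category 5 Waiver in force), so (q) stands. Exception (e) does not apply.
Every exception is unavailable, so the rule governs.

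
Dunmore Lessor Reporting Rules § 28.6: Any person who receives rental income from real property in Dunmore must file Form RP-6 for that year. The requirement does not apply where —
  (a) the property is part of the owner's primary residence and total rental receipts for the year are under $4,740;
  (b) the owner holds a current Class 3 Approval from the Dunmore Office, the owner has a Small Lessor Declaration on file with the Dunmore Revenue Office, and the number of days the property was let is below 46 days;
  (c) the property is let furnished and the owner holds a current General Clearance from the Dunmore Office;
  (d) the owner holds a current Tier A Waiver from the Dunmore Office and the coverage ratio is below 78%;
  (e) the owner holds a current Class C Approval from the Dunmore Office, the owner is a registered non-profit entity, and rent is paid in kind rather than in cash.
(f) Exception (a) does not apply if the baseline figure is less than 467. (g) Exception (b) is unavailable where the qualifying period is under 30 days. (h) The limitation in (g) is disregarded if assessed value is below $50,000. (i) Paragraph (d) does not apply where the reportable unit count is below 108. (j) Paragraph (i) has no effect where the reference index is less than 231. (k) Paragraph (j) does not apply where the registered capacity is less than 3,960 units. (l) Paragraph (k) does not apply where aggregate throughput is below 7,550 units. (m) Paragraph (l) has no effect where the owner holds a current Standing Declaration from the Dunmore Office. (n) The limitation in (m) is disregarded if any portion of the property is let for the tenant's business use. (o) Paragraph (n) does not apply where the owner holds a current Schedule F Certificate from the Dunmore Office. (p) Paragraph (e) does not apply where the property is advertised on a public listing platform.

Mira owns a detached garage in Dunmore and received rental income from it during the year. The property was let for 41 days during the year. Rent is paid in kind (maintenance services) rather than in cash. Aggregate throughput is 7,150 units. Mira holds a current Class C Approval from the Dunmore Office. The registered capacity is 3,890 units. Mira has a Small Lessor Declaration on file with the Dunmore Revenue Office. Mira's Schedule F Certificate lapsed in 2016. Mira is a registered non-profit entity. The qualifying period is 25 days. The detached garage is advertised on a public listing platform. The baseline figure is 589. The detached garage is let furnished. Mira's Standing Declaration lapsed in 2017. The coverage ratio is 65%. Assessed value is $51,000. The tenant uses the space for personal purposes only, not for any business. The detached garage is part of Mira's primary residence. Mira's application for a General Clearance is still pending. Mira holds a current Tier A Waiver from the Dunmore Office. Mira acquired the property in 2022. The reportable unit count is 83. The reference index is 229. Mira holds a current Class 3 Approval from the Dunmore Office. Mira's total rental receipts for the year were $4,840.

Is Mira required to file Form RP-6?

No — exception (d) applies; Mira is not required to file Form RP-6.

Exception (a) does not apply: total rental receipts for the year are $4,840, not under $4,740.
Exception (b): a current Class 3 Approval is held; a Small Lessor Declaration is on file; the number of days the property was let is 41 days, below the 46 days limit — every condition holds. Turning to paragraphs (g)–(h): (g) operates — the qualifying period is 25 days, under the 30 days limit. (h) is inapplicable (assessed value is $51,000, not below $50,000), so (g) stands. (b) is therefore removed.
Exception (c) does not apply: no current General Clearance is held.
Exception (d) is satisfied on its face — a current Tier A Waiver is held; the coverage ratio is 65%, below the 78% limit. Considering the limiting provisions: (i) is triggered (the reportable unit count is 83, below the 108 limit), but is displaced by (j): (j) operates — the reference index is 229, less than the 231 limit. (k) would limit (j) — the registered capacity is 3,890 units, less than the 3,960 units limit — but (l) sets (k) aside: (l) operates — aggregate throughput is 7,150 units, below the 7,550 units limit. (m) does not operate here (no current Standing Declaration is held), so (l) stands. So (d) applies.
Exception (e) is satisfied on its face — a current Class C Approval is held; Mira is a registered non-profit; rent is paid in kind. However, paragraph (p) must be considered: (p) operates against (e): the property is publicly advertised. Exception (e) does not apply.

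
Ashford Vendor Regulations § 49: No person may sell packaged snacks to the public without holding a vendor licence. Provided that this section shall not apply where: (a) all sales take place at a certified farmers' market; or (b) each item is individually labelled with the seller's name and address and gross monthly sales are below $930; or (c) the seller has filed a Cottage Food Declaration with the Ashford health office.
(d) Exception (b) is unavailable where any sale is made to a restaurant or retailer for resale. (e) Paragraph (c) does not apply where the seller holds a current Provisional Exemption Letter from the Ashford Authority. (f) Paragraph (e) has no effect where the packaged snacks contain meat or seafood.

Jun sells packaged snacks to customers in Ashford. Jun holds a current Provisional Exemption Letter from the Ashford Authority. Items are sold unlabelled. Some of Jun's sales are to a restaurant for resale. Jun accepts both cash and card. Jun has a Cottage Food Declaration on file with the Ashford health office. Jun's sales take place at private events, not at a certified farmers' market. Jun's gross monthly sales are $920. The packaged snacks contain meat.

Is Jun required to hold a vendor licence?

No — exception (c) applies; Jun is not required to hold a vendor licence.

Exception (a) does not apply: sales are at private events, not a certified farmers' market.
Exception (b) requires that each item is individually labelled with the seller's name and address; but items are sold unlabelled, so (b) is unavailable.
Exception (c) is satisfied on its face — a Cottage Food Declaration is on file. Applying paragraphs (e)–(f): (e) would limit (c) — a current Provisional Exemption Letter is held — but (f) sets (e) aside: (f) is engaged — the packaged snacks contain meat. (c) remains available.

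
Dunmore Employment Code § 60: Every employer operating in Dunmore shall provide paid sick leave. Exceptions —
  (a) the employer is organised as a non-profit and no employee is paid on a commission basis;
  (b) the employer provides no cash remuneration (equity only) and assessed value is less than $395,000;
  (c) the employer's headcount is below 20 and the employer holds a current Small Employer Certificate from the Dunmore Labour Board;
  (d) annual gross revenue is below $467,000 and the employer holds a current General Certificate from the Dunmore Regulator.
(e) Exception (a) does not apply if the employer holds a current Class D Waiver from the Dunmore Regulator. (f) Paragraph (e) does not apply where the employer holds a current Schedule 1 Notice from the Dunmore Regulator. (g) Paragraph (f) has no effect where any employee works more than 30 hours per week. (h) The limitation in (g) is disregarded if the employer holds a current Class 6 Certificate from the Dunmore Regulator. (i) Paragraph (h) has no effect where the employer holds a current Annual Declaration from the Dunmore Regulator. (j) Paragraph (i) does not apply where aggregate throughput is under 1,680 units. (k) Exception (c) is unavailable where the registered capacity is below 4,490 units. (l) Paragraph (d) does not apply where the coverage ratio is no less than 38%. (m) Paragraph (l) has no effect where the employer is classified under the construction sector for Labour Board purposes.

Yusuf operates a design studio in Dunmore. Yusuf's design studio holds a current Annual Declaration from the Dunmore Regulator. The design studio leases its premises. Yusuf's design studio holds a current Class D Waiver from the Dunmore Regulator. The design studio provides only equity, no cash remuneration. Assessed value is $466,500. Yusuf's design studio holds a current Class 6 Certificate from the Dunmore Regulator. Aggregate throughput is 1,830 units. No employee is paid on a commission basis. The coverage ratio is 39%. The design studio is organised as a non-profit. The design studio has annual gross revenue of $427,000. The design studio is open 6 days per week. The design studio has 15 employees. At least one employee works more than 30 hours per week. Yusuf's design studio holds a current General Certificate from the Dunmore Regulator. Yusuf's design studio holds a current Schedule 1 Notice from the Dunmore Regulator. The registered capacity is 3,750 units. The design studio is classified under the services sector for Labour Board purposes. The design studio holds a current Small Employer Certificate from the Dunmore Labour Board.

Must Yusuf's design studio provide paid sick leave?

Yes — Yusuf's design studio must provide paid sick leave.

Exception (a): the employer is a non-profit; no employee is paid on commission — every condition holds. Turning to paragraphs (e)–(j): (e) operates against (a): a current Class D Waiver is held. (f) is triggered (a current Schedule 1 Notice is held), but is set aside by (g): (g) operates against (f): at least one employee exceeds 30 hours/week. (h) operates (a current Class 6 Certificate is held), but is itself disapplied by (i): (i) applies — a current Annual Declaration is held. (j) is not triggered (aggregate throughput is 1,830 units, not under 1,680 units), so (i) stands. Exception (a) does not apply.
Exception (b) does not apply: assessed value is $466,500, not less than $395,000.
All of (c)'s requirements are met (the employer's headcount is 15, below the 20 limit; a current Small Employer Certificate is held). However, paragraph (k) must be considered: (k) is triggered — the registered capacity is 3,750 units, below the 4,490 units limit. (c) is therefore removed.
Exception (d): annual gross revenue is $427,000, below the $467,000 limit; a current General Certificate is held — every condition holds. However, paragraphs (l)–(m) must be considered: (l) is engaged — the coverage ratio is 39%, meeting the 38% threshold. (m) is not triggered (the design studio is classified under the services sector), so (l) stands. So (d) is unavailable.
Every exception is unavailable, so the rule governs.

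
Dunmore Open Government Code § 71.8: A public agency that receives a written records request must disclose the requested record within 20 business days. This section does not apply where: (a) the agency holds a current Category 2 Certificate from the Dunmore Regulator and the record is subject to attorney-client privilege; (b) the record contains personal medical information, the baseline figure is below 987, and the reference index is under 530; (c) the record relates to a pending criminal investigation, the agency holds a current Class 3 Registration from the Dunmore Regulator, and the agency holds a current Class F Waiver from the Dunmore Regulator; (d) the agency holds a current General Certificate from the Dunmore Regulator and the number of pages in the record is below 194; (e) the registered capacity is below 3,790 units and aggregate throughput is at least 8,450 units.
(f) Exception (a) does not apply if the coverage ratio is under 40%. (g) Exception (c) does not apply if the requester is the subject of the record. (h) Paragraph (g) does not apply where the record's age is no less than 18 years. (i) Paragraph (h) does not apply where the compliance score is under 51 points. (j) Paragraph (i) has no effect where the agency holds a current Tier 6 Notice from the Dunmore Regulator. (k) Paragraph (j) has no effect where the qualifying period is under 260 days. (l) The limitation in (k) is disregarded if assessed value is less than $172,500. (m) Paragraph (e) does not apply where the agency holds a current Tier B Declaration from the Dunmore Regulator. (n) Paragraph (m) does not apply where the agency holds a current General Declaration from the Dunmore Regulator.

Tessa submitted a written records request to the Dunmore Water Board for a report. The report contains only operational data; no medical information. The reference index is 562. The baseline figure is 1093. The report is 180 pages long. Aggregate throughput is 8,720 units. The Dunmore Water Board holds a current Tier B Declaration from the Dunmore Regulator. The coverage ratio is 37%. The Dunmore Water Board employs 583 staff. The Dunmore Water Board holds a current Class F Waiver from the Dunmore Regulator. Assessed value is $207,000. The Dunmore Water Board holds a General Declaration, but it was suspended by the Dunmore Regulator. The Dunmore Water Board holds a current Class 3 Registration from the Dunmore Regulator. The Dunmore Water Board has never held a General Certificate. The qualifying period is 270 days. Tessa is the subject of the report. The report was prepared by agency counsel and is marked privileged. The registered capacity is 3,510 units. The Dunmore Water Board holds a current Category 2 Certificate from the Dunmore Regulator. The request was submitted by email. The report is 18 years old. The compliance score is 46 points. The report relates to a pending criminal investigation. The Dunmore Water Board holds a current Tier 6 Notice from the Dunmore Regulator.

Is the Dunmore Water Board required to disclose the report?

Exception (a): a current Category 2 Certificate is held; the report is privileged — every condition holds. But: (f) is triggered — the coverage ratio is 37%, under the 40% limit. (a) is therefore removed.
Exception (b) fails — the report contains only operational data.
Exception (c) is satisfied on its face — the report relates to a pending investigation; a current Class 3 Registration is held; a current Class F Waiver is held. Applying paragraphs (g)–(l): (g) would limit (c) — Tessa is the subject of the report — but (h) sets (g) aside: (h) is engaged — the record's age is 18 years, meeting the 18 years threshold. (i) operates (the compliance score is 46 points, under the 51 points limit), but is itself disapplied by (j): (j) operates against (i): a current Tier 6 Notice is held. (k), which would lift (j), is inapplicable — the qualifying period is 270 days, not under 260 days. So (c) applies.
Exception (d) does not apply: no current General Certificate is held.
Exception (e): the registered capacity is 3,510 units, below the 3,790 units limit; aggregate throughput is 8,720 units, meeting the 8,450 units threshold — every condition holds. But applying paragraphs (m)–(n): (m) applies — a current Tier B Declaration is held. (n) is not triggered (no current General Declaration is held), so (m) stands. (e) is therefore removed.

No — exception (c) applies; the Dunmore Water Board is not required to disclose the report.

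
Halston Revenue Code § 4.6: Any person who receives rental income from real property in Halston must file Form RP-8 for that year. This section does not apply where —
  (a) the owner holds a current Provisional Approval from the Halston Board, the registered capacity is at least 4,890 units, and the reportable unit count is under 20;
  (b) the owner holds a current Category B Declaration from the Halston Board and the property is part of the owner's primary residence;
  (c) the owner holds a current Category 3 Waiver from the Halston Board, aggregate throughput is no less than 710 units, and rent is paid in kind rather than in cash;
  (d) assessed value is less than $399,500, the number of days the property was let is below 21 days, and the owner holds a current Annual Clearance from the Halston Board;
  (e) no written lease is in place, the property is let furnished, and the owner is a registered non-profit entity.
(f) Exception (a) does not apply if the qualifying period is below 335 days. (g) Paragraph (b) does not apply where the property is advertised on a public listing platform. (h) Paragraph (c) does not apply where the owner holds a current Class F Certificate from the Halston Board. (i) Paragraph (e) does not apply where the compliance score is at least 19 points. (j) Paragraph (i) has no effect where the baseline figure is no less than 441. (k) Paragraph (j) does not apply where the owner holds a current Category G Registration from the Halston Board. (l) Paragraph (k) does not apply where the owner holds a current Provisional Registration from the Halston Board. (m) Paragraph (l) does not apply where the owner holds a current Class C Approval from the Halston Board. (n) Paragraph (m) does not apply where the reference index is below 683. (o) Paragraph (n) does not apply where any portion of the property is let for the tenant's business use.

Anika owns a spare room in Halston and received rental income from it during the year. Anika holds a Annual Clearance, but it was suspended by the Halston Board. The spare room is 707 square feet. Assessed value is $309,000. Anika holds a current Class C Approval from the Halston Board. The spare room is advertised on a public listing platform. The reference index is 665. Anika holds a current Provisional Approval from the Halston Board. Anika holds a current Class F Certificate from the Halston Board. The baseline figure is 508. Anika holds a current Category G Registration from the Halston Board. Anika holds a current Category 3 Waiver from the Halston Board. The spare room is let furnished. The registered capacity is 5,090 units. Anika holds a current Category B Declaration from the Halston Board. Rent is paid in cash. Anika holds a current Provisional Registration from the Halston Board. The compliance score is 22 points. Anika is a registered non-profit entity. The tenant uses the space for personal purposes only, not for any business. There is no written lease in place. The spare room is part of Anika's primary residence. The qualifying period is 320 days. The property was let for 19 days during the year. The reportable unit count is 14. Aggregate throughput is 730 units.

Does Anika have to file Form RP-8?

Exception (a) is satisfied on its face — a current Provisional Approval is held; the registered capacity is 5,090 units, meeting the 4,890 units threshold; the reportable unit count is 14, under the 20 limit. However, paragraph (f) must be considered: (f) applies — the qualifying period is 320 days, below the 335 days limit. So (a) is unavailable.
Exception (b)'s conditions are all satisfied: a current Category B Declaration is held; the spare room is part of the primary residence. However, paragraph (g) must be considered: (g) operates against (b): the property is publicly advertised. (b) is therefore removed.
Exception (c) requires that rent is paid in kind rather than in cash; but rent is paid in cash, so (c) is unavailable.
Exception (d) does not apply: no current Annual Clearance is held.
Exception (e): there is no written lease; the property is let furnished; Anika is a registered non-profit — every condition holds. Applying paragraphs (i)–(o): (i) would limit (e) — the compliance score is 22 points, meeting the 19 points threshold — but (j) sets (i) aside: (j) operates against (i): the baseline figure is 508, meeting the 441 threshold. (k) is engaged (a current Category G Registration is held), but is displaced by (l): (l) is engaged — a current Provisional Registration is held. (m) operates (a current Class C Approval is held), but is displaced by (n): (n) applies — the reference index is 665, below the 683 limit. (o), which would lift (n), is inapplicable — the space is used for personal purposes only. So (e) applies.

No — exception (e) applies; Anika is not required to file Form RP-8.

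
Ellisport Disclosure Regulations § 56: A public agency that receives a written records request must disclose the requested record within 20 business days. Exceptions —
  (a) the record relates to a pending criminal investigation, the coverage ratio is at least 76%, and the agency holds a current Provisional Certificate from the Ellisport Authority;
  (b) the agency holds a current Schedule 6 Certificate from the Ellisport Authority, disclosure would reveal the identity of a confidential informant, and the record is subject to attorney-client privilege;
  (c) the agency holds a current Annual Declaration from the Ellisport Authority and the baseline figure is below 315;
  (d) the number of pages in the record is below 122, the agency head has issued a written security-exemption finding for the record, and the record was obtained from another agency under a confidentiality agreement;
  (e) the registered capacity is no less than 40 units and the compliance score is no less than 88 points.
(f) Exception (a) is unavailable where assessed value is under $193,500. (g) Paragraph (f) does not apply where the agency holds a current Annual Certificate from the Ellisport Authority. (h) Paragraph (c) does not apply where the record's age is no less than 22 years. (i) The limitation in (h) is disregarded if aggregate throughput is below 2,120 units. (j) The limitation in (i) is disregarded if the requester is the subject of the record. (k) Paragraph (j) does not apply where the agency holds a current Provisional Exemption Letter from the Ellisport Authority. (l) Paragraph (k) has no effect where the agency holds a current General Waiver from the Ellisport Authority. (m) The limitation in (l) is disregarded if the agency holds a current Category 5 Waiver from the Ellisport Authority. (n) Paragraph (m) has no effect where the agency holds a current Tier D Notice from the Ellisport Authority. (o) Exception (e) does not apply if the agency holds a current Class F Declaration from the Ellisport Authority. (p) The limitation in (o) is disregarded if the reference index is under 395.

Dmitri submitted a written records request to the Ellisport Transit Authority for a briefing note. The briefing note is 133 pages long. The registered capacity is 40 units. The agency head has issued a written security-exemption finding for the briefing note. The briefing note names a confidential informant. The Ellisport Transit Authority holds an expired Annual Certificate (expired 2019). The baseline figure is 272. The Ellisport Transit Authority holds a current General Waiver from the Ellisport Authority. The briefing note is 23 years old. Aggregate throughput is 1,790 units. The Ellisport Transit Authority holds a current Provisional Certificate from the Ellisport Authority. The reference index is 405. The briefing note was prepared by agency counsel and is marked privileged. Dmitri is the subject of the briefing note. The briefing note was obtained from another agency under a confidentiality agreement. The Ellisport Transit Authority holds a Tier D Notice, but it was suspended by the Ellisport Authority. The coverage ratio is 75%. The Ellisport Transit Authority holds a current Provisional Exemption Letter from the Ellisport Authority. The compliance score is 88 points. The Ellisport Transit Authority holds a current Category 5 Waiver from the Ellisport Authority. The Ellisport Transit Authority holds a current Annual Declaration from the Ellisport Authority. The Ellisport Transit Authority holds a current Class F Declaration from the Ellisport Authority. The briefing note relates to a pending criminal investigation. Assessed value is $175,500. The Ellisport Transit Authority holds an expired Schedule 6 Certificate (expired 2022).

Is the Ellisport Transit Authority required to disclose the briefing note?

Exception (a) does not apply: the coverage ratio is 75%, short of 76%.
Exception (b) does not apply: no current Schedule 6 Certificate is held.
Exception (c): a current Annual Declaration is held; the baseline figure is 272, below the 315 limit — every condition holds. As to paragraphs (h)–(n): (h) applies (the record's age is 23 years, meeting the 22 years threshold), but is displaced by (i): (i) operates against (h): aggregate throughput is 1,790 units, below the 2,120 units limit. (j) would limit (i) — Dmitri is the subject of the briefing note — but (k) sets (j) aside: (k) operates — a current Provisional Exemption Letter is held. (l) is engaged (a current General Waiver is held), but yields to (m): (m) operates against (l): a current Category 5 Waiver is held. (n) does not operate here (there is no Tier D Notice in force), so (m) stands. Exception (c) stands.
Exception (d) does not apply: the number of pages in the record is 133, not below 122.
Exception (e) is satisfied on its face — the registered capacity is 40 units, meeting the 40 units threshold; the compliance score is 88 points, meeting the 88 points threshold. However, paragraphs (o)–(p) must be considered: (o) is triggered — a current Class F Declaration is held. (p) does not operate here (the reference index is 405, not under 395), so (o) stands. Exception (e) does not apply.

No — exception (c) applies; the Ellisport Transit Authority is not required to disclose the briefing note.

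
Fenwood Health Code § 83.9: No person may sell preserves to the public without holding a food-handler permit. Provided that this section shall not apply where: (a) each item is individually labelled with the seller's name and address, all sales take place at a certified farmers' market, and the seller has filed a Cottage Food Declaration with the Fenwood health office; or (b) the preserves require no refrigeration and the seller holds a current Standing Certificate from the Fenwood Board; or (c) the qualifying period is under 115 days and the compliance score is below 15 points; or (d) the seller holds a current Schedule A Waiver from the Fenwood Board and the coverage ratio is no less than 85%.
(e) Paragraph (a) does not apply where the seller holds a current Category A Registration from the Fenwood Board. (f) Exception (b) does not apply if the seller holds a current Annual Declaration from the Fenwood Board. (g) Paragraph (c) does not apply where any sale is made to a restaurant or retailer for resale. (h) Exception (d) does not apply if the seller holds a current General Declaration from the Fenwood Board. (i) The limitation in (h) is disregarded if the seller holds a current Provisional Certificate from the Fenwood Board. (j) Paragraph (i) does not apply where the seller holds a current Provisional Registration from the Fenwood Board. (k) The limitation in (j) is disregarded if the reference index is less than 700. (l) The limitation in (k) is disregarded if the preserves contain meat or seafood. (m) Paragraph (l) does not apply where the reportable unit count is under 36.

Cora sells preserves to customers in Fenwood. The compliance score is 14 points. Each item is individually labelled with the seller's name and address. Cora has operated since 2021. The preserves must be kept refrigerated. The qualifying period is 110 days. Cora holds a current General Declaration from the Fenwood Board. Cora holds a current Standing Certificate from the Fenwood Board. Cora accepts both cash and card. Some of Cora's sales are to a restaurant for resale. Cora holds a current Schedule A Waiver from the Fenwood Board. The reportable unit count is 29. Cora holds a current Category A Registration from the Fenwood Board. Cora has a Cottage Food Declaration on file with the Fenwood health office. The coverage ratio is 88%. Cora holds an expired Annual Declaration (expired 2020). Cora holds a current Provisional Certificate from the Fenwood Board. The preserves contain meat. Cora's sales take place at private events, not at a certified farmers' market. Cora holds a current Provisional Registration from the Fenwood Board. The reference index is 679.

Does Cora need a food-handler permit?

Exception (a) fails — sales are at private events, not a certified farmers' market.
Exception (b) requires that the preserves require no refrigeration; but the preserves require refrigeration, so (b) is unavailable.
Exception (c)'s conditions are all satisfied: the qualifying period is 110 days, under the 115 days limit; the compliance score is 14 points, below the 15 points limit. Turning to paragraph (g): (g) operates against (c): some sales are to a restaurant for resale. Exception (c) does not apply.
Exception (d): a current Schedule A Waiver is held; the coverage ratio is 88%, meeting the 85% threshold — every condition holds. Considering the limiting provisions: (h) is triggered (a current General Declaration is held), but yields to (i): (i) operates — a current Provisional Certificate is held. (j) operates (a current Provisional Registration is held), but is displaced by (k): (k) is engaged — the reference index is 679, less than the 700 limit. (l) would limit (k) — the preserves contain meat — but (m) sets (l) aside: (m) is triggered — the reportable unit count is 29, under the 36 limit. (d) remains available.

No — exception (d) applies; Cora is not required to hold a food-handler permit.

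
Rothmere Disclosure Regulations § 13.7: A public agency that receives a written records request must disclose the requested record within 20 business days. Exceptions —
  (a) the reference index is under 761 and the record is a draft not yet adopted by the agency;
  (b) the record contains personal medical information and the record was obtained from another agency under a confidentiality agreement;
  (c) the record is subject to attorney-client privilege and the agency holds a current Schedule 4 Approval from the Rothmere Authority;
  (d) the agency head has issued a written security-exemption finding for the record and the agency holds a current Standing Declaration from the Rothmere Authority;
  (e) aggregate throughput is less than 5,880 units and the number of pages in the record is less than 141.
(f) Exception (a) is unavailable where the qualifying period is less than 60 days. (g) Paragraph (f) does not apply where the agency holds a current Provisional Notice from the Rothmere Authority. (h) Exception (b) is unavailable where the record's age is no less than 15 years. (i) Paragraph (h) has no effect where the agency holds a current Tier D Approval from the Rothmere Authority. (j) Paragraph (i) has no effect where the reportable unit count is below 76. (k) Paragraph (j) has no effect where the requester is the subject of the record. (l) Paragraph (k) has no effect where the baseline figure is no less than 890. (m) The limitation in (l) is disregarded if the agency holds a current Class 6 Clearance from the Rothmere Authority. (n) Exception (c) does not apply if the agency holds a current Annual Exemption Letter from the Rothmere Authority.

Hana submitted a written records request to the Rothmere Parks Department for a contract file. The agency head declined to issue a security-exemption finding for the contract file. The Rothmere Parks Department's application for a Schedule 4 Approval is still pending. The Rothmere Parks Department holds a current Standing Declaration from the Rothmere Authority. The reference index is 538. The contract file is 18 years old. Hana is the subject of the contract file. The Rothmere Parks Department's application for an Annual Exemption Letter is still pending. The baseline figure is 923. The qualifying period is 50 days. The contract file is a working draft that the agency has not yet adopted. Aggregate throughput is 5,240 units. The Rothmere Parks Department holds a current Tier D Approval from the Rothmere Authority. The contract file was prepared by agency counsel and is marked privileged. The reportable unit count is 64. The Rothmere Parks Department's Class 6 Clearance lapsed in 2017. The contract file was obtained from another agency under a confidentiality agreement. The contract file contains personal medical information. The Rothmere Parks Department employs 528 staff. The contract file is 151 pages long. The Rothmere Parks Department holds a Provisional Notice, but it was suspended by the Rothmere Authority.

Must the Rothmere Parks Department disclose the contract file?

Exception (a)'s conditions are all satisfied: the reference index is 538, under the 761 limit; the contract file is an unadopted draft. But applying paragraphs (f)–(g): (f) is engaged — the qualifying period is 50 days, less than the 60 days limit. (g), which would lift (f), is inapplicable — the Provisional Notice is not current. (a) is therefore removed.
All of (b)'s requirements are met (the contract file contains personal medical information; the contract file was obtained under a confidentiality agreement). Turning to paragraphs (h)–(m): (h) operates against (b): the record's age is 18 years, meeting the 15 years threshold. (i) is engaged (a current Tier D Approval is held), but is set aside by (j): (j) operates against (i): the reportable unit count is 64, below the 76 limit. (k) would limit (j) — Hana is the subject of the contract file — but (l) sets (k) aside: (l) is triggered — the baseline figure is 923, meeting the 890 threshold. (m) is not triggered (there is no Class 6 Clearance in force), so (l) stands. So (b) is unavailable.
Exception (c) requires that the agency holds a current Schedule 4 Approval from the Rothmere Authority; but no current Schedule 4 Approval is held, so (c) is unavailable.
Exception (d) requires that the agency head has issued a written security-exemption finding for the record; but the agency head declined to issue a security-exemption finding, so (d) is unavailable.
Exception (e) requires that the number of pages in the record is less than 141; but the number of pages in the record is 151, not less than 141, so (e) is unavailable.
No exception applies. The general rule governs.

Yes — the Rothmere Parks Department must disclose the contract file.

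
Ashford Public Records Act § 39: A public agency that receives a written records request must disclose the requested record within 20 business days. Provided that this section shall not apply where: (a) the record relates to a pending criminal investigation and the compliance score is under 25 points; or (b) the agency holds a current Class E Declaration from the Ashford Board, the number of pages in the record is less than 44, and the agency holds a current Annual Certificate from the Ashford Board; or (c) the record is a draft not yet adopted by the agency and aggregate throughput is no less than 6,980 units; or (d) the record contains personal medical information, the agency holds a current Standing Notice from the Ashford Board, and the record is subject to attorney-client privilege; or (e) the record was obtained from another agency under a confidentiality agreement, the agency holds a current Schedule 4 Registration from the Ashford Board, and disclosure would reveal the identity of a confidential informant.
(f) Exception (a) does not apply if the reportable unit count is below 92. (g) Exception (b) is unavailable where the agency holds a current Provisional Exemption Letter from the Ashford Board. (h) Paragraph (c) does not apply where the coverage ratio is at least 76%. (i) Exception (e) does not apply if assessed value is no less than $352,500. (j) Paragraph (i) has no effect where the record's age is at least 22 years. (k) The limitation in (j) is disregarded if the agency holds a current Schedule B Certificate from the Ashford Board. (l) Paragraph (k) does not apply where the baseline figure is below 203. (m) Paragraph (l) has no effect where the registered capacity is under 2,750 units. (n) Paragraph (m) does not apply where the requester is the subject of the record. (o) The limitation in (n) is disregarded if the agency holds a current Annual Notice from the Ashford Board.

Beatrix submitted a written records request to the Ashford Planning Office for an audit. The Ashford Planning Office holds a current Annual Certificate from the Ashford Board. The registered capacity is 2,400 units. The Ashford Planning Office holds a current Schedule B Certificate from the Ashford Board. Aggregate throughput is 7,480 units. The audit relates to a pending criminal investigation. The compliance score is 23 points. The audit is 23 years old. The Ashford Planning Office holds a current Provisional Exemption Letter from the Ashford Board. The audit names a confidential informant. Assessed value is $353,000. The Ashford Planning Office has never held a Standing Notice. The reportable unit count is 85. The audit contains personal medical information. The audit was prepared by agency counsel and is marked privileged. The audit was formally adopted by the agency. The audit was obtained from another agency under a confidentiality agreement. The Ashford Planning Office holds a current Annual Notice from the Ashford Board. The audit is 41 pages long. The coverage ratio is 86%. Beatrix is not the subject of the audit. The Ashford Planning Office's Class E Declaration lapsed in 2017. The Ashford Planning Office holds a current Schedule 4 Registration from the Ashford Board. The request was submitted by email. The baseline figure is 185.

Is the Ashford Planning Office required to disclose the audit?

Yes — the Ashford Planning Office must disclose the audit.

Exception (a): the audit relates to a pending investigation; the compliance score is 23 points, under the 25 points limit — every condition holds. Turning to paragraph (f): (f) operates against (a): the reportable unit count is 85, below the 92 limit. So (a) is unavailable.
Exception (b) fails — there is no Class E Declaration in force.
Exception (c) does not apply: the audit has been formally adopted.
Exception (d) does not apply: there is no Standing Notice in force.
All of (e)'s requirements are met (the audit was obtained under a confidentiality agreement; a current Schedule 4 Registration is held; the audit names a confidential informant). Turning to paragraphs (i)–(o): (i) applies — assessed value is $353,000, meeting the $352,500 threshold. (j) would limit (i) — the record's age is 23 years, meeting the 22 years threshold — but (k) sets (j) aside: (k) is triggered — a current Schedule B Certificate is held. (l) would limit (k) — the baseline figure is 185, below the 203 limit — but (m) sets (l) aside: (m) operates — the registered capacity is 2,400 units, under the 2,750 units limit. (n) is not engaged (Beatrix is not the subject of the audit), so (m) stands. (e) is therefore removed.
No exception applies. The general rule governs.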